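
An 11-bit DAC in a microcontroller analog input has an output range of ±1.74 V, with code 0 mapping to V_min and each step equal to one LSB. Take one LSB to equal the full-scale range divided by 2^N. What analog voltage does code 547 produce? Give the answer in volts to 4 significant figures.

-0.8105 V

Range = 1.74 − (-1.74) = 3.48 V. LSB = 3.48 V / 2^11.
V_out = -1.74 + 547 × (3.48/2048) V
      = -1.74 + 0.929473 = -0.810527 V.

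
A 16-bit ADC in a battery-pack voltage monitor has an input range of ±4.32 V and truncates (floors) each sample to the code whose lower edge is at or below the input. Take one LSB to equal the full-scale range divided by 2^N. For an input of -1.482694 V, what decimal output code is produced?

Span: 4.32 V − (-4.32 V) = 8.64 V. LSB = 8.64 V / 2^16 ≈ 131.8 µV.
code = ⌊(V_in − V_min)/LSB⌋ = ⌊(V_in − V_min) × 2^16 / range⌋
     = ⌊(-1.482694 − (-4.32)) × 65536 / 8.64⌋ = ⌊2.837306 × 65536/8.64⌋
     = ⌊21521.491⌋ = 21521.

21521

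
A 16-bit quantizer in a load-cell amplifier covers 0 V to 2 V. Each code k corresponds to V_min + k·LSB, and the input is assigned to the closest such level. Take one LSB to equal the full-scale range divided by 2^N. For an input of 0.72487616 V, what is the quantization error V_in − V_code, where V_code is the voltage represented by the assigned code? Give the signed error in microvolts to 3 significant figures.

−7.87 µV

Span = 2 V. LSB = 2 V / 2^16 ≈ 30.52 µV.
(V_in − V_min)/LSB = (0.72487616 − (0)) × 65536/2 = 23752.7420 → nearest code k = 23753.
V_code = V_min + k × range/2^16 = 0 + 23753 × 2/65536 = 0.72488403320 V.
e = 0.72487616 − (0.72488403320) = −7.87 µV.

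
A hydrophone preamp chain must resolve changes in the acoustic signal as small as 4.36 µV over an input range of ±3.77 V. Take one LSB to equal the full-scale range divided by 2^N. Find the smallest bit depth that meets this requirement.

The full-scale span is 3.77 − (-3.77) = 7.54 V.
7.54 V / 4.36 µV = 1.729e6. Since 2^20 = 1048576 and 2^21 = 2097152, N = 21.

21 bits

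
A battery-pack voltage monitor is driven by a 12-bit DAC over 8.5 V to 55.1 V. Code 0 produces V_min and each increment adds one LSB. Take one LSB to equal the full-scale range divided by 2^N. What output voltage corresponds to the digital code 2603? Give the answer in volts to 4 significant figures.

38.11 V

Span: 55.1 V − (8.5 V) = 46.6 V. LSB = 46.6 V / 2^12.
V_out = 8.5 + 2603 × (46.6/4096) V
      = 8.5 V + 29.6142 V = 38.1142 V.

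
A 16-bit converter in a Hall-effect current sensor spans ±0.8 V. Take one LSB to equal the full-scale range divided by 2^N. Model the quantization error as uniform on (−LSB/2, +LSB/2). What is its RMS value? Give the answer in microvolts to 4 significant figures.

The full-scale span is 0.8 − (-0.8) = 1.6 V.
Step size = 1.6/65536 V = 24.4141 µV.
σ_q = LSB/√12 = 24.4141 µV/3.4641 = 7.048 µV.

7.048 µV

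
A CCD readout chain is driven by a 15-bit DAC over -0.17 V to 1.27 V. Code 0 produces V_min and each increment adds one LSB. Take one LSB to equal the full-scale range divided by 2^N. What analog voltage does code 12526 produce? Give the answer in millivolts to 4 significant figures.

380.5 mV

The full-scale span is 1.27 − (-0.17) = 1.44 V. LSB = 1.44 V / 2^15.
V_out = V_min + code × LSB = -0.17 V + 12526 × 1.44 V / 32768
      = -0.17 V + 0.550459 V = 0.380459 V.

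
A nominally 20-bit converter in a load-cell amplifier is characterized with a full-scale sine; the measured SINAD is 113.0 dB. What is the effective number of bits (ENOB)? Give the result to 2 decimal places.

Inverting SNR = 6.02 N + 1.76: N_eff = (113.0 − 1.76)/6.02 = 18.4784.

18.48 bits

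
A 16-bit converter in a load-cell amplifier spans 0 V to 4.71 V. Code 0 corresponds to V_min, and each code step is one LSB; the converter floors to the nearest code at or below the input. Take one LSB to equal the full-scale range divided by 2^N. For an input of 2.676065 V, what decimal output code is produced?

V_FS = 4.71 V. LSB = 4.71 V / 2^16 ≈ 71.87 µV.
V_in − V_min = 2.676065 − (0) = 2.676065 V.
Divide by LSB: 2.676065 × 65536/4.71 = 37235.3707.
Truncating gives code 37235.

37235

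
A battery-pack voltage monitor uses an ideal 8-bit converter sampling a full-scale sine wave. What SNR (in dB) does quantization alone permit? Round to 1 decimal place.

SNR = 6.02·8 + 1.76 = 49.92 dB.

49.9 dB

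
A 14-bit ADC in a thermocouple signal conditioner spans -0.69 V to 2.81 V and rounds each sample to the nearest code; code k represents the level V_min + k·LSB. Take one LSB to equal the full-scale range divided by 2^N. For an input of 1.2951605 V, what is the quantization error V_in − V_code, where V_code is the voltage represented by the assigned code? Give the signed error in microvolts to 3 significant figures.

The full-scale span is 2.81 − (-0.69) = 3.5 V. LSB = 3.5 V / 2^14 ≈ 213.6 µV.
Position in LSBs: (1.2951605 − (-0.69)) × 16384/3.5 = 9292.8199; rounding gives k = 9293.
Reconstructed level: -0.69 + 9293 × 3.5/16384 V = 1.2951989746 V.
Error = V_in − V_code = 1.2951605 − (1.2951989746) = −38.5 µV.

−38.5 µV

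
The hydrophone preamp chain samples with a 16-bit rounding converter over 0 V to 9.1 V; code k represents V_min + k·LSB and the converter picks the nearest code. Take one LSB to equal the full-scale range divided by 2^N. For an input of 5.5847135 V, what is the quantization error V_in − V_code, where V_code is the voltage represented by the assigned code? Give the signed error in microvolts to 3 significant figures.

−33.8 µV

Range is 9.1 V. LSB = 9.1 V / 2^16 ≈ 138.9 µV.
Position in LSBs: (5.5847135 − (0)) × 65536/9.1 = 40219.7565; rounding gives k = 40220.
V_code = V_min + k × range/2^16 = 0 + 40220 × 9.1/65536 = 5.5847473145 V.
V_in − V_code = 5.5847135 − (5.5847473145) = −33.8 µV.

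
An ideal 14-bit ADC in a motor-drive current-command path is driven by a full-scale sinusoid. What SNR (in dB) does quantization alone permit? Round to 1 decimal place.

SNR = 6.02·14 + 1.76 = 86.04 dB.

86.0 dB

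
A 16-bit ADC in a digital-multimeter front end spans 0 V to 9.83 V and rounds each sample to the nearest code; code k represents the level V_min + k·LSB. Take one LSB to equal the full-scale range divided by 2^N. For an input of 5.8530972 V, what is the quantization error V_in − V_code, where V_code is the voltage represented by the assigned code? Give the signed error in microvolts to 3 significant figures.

Range is 9.83 V. LSB = 9.83 V / 2^16 ≈ 150.0 µV.
Position in LSBs: (5.8530972 − (0)) × 65536/9.83 = 39022.2358; rounding gives k = 39022.
V_code = V_min + k × range/2^16 = 0 + 39022 × 9.83/65536 = 5.8530618286 V.
V_in − V_code = 5.8530972 − (5.8530618286) = +35.4 µV.

+35.4 µV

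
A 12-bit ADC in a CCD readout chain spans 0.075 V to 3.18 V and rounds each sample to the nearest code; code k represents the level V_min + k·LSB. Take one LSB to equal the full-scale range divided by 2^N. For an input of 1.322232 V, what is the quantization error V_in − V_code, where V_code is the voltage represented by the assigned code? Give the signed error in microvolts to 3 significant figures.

Span: 3.18 V − (0.075 V) = 3.105 V. LSB = 3.105 V / 2^12 ≈ 0.7581 mV.
(V_in − V_min)/LSB = (1.322232 − (0.075)) × 4096/3.105 = 1645.3019 → nearest code k = 1645.
Reconstructed level: 0.075 + 1645 × 3.105/4096 V = 1.322003174 V.
e = 1.322232 − (1.322003174) = +229 µV.

+229 µV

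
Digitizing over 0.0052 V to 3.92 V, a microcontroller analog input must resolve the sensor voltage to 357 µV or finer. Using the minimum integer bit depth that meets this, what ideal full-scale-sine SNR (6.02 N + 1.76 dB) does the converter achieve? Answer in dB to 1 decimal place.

Range = 3.92 − (0.0052) = 3.9148 V.
Need 2^N ≥ 3.9148 V / 357 µV = 10970 → N_min = 14.
Ideal SNR at N = 14: 6.02·14 + 1.76 = 86.0 dB.

86.0 dB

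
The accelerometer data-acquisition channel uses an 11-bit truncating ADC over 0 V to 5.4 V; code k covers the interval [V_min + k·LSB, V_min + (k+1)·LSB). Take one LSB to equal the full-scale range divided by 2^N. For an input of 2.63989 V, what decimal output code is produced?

Span = 5.4 V. LSB = 5.4 V / 2^11 ≈ 2.637 mV.
(V_in − V_min) × 2^11/range = (2.63989 − (0)) × 2048/5.4 = 1001.203.
Floor → code = 1001.

1001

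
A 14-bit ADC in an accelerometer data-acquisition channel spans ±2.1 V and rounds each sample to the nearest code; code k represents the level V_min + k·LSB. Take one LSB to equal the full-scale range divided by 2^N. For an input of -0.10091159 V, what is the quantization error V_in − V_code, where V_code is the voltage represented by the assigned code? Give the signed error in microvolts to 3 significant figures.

Full-scale range = 2.1 V − (-2.1 V) = 4.2 V. LSB = 4.2 V / 2^14 ≈ 256.3 µV.
(V_in − V_min)/LSB = (-0.10091159 − (-2.1)) × 16384/4.2 = 7798.3487 → nearest code k = 7798.
V_code = V_min + k × range/2^14 = -2.1 + 7798 × 4.2/16384 = -0.10100097656 V.
Error = V_in − V_code = -0.10091159 − (-0.10100097656) = +89.4 µV.

+89.4 µV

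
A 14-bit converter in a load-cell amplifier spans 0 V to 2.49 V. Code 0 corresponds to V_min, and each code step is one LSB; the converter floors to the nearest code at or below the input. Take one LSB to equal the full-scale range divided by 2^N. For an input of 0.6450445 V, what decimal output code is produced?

Full-scale range = 2.49 V. LSB = 2.49 V / 2^14 ≈ 152.0 µV.
code = ⌊(V_in − V_min)/LSB⌋ = ⌊(V_in − V_min) × 2^14 / range⌋
     = ⌊(0.6450445 − (0)) × 16384 / 2.49⌋ = ⌊0.6450445 × 16384/2.49⌋
     = ⌊4244.341⌋ = 4244.

4244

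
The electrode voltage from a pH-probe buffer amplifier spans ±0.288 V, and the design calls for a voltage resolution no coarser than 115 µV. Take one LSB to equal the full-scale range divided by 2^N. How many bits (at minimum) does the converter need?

13 bits

Span: 0.288 V − (-0.288 V) = 0.576 V.
0.576 V / 115 µV = 5009. Since 2^12 = 4096 and 2^13 = 8192, N = 13.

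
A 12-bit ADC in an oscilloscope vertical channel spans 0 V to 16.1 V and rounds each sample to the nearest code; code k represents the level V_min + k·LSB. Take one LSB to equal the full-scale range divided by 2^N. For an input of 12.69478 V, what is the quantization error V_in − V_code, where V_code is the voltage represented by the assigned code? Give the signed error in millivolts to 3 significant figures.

V_FS = 16.1 V. LSB = 16.1 V / 2^12 ≈ 3.931 mV.
Position in LSBs: (12.69478 − (0)) × 4096/16.1 = 3229.6782; rounding gives k = 3230.
V_code = 0 + (3230/4096) × 16.1 = 12.69604492 V.
e = 12.69478 − (12.69604492) = −1.26 mV.

−1.26 mV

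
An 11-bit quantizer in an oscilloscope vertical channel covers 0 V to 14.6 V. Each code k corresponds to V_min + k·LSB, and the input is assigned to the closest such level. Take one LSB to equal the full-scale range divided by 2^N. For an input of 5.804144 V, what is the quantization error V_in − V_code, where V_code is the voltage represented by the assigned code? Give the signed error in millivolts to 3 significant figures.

+1.21 mV

Full-scale range = 14.6 V. LSB = 14.6 V / 2^11 ≈ 7.129 mV.
(5.804144 − (0)) / LSB = 5.804144 × 2048/14.6 = 814.1703. Nearest integer: k = 814.
V_code = 0 + (814/2048) × 14.6 = 5.802929688 V.
e = 5.804144 − (5.802929688) = +1.21 mV.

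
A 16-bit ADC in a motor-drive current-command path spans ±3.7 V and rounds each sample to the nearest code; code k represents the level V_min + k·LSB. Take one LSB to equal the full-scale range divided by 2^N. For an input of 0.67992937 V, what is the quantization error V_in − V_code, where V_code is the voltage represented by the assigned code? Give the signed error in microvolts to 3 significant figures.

Range = 3.7 − (-3.7) = 7.4 V. LSB = 7.4 V / 2^16 ≈ 112.9 µV.
(0.67992937 − (-3.7)) / LSB = 4.37992937 × 65536/7.4 = 38789.6015. Nearest integer: k = 38790.
V_code = V_min + k × range/2^16 = -3.7 + 38790 × 7.4/65536 = 0.67997436523 V.
e = 0.67992937 − (0.67997436523) = −45.0 µV.

−45.0 µV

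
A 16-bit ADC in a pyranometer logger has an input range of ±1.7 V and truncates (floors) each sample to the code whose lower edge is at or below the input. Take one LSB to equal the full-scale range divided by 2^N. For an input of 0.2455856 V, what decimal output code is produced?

Span: 1.7 V − (-1.7 V) = 3.4 V. LSB = 3.4 V / 2^16 ≈ 51.88 µV.
(V_in − V_min) × 2^16/range = (0.2455856 − (-1.7)) × 65536/3.4 = 37501.735.
Floor → code = 37501.

37501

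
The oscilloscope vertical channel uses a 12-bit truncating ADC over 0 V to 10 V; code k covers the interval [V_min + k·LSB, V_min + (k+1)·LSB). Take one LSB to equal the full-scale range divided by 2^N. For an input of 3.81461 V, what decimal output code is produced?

Range is 10 V. LSB = 10 V / 2^12 ≈ 2.441 mV.
(V_in − V_min) × 2^12/range = (3.81461 − (0)) × 4096/10 = 1562.464.
Floor → code = 1562.

1562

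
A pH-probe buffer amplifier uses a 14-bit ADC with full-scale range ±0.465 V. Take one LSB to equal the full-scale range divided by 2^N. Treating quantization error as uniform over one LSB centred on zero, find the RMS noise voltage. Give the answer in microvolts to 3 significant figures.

Range = 0.465 − (-0.465) = 0.93 V.
Step size = 0.93/16384 V = 56.763 µV.
For a uniform distribution on [−LSB/2, +LSB/2], V_rms = LSB/√12 = 56.763 µV/3.4641 = 16.4 µV.

16.4 µV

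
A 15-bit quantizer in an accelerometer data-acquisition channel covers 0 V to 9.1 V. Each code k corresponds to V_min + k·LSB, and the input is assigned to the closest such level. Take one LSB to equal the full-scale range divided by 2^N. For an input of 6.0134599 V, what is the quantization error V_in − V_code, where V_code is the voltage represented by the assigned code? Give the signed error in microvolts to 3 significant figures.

Span = 9.1 V. LSB = 9.1 V / 2^15 ≈ 277.7 µV.
(V_in − V_min)/LSB = (6.0134599 − (0)) × 32768/9.1 = 21653.7422 → nearest code k = 21654.
V_code = V_min + k × range/2^15 = 0 + 21654 × 9.1/32768 = 6.0135314941 V.
Error = V_in − V_code = 6.0134599 − (6.0135314941) = −71.6 µV.

−71.6 µV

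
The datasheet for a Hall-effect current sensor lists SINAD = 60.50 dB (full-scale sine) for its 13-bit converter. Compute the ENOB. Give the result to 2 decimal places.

Inverting SNR = 6.02 N + 1.76: N_eff = (60.50 − 1.76)/6.02 = 9.7575.

9.76 bits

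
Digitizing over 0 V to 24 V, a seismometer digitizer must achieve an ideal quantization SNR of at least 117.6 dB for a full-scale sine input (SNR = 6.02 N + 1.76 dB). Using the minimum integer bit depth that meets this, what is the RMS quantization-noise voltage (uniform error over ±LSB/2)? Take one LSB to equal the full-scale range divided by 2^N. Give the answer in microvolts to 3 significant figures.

V_FS = 24 V.
Solving 6.02 N ≥ 117.6 − 1.76: N ≥ 19.243. Round up → N = 20.
LSB = 24 V / 2^20 = 22.888 µV.
V_rms = LSB/√12 = 6.61 µV.

6.61 µV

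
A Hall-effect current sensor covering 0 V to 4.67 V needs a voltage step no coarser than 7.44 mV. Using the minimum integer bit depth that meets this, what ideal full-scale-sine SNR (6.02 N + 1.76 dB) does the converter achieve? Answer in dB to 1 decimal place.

V_FS = 4.67 V.
Need 2^N ≥ 4.67 V / 7.44 mV = 627.7 → N_min = 10.
Ideal SNR at N = 10: 6.02·10 + 1.76 = 62.0 dB.

62.0 dB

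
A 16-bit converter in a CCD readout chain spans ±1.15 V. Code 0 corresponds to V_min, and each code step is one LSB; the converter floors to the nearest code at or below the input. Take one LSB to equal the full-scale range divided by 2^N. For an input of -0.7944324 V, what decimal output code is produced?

Full-scale range = 1.15 V − (-1.15 V) = 2.3 V. LSB = 2.3 V / 2^16 ≈ 35.10 µV.
(V_in − V_min) × 2^16/range = (-0.7944324 − (-1.15)) × 65536/2.3 = 10131.512.
Floor → code = 10131.

10131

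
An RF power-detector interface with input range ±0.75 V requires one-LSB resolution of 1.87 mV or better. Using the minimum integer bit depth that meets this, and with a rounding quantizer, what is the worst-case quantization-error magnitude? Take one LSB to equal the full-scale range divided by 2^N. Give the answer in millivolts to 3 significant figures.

Full-scale range = 0.75 V − (-0.75 V) = 1.5 V.
Need 2^N ≥ 1.5 V / 1.87 mV = 802.1 → N_min = 10.
LSB = 1.5 V / 2^10 = 1.4648 mV.
Max error for round-to-nearest is LSB/2 = 0.732 mV.

0.732 mV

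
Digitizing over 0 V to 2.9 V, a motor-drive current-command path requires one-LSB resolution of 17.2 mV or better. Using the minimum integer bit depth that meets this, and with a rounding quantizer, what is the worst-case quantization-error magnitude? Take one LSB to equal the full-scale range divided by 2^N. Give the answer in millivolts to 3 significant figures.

5.66 mV

Full-scale range = 2.9 V.
Required number of levels: 2.9/17.2 mV = 168.60; smallest N with 2^N ≥ that is 8.
Step size = 2.9/256 V = 11.328 mV.
Half an LSB is 5.66 mV.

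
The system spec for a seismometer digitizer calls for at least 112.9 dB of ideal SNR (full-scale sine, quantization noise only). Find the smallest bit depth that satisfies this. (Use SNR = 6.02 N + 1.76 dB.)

19 bits

N ≥ (112.9 − 1.76)/6.02 = 18.462 → N_min = 19.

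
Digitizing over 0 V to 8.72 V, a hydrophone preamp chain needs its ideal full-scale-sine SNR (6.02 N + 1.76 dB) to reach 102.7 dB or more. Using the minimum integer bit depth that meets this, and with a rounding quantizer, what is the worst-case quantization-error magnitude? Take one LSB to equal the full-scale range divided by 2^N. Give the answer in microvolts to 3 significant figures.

33.3 µV

Full-scale range = 8.72 V.
N ≥ (102.7 − 1.76)/6.02 = 16.767 → N_min = 17.
One LSB is 8.72 V / 131072 = 66.528 µV.
|e|_max = LSB/2 = 33.3 µV.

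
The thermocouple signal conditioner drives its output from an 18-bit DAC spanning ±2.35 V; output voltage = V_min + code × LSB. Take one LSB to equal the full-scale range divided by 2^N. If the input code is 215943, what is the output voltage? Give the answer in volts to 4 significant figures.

The full-scale span is 2.35 − (-2.35) = 4.7 V. LSB = 4.7 V / 2^18.
V_out = V_min + code × LSB = -2.35 V + 215943 × 4.7 V / 262144
      = -2.35 + 3.87166 = 1.52166 V.

1.522 V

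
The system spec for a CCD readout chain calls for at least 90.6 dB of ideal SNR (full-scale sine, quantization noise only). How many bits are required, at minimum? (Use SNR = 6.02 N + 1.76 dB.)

6.02 N + 1.76 ≥ 90.6 gives N ≥ 14.757, so the minimum integer is 15.

15 bits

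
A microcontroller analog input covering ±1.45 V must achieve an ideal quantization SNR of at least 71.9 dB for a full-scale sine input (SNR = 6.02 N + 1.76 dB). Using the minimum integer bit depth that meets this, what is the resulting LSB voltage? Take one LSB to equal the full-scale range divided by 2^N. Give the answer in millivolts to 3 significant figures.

The full-scale span is 1.45 − (-1.45) = 2.9 V.
Solving 6.02 N ≥ 71.9 − 1.76: N ≥ 11.651. Round up → N = 12.
One LSB is 2.9 V / 4096 = 0.708 mV.

0.708 mV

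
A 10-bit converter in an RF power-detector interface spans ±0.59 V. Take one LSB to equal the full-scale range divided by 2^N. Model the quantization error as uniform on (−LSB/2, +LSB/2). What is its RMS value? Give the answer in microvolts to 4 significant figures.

332.7 µV

Span: 0.59 V − (-0.59 V) = 1.18 V.
One LSB is 1.18 V / 1024 = 1.15234 mV.
RMS of a uniform error over width LSB is LSB/√12 = 332.7 µV.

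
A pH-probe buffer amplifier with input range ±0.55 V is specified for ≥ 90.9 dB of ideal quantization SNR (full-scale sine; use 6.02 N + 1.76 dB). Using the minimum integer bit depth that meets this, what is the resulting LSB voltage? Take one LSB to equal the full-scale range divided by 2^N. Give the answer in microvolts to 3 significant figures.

33.6 µV

Full-scale range = 0.55 V − (-0.55 V) = 1.1 V.
N ≥ (90.9 − 1.76)/6.02 = 14.807 → N_min = 15.
One LSB is 1.1 V / 32768 = 33.6 µV.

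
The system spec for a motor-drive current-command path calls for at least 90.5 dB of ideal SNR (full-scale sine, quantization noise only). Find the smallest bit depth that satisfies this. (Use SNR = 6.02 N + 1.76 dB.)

15 bits

N ≥ (90.5 − 1.76)/6.02 = 14.741 → N_min = 15.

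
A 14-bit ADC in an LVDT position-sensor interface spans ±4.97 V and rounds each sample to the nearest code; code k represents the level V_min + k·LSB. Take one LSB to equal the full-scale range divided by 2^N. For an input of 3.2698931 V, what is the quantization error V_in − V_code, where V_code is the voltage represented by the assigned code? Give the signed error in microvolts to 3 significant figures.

Span: 4.97 V − (-4.97 V) = 9.94 V. LSB = 9.94 V / 2^14 ≈ 0.6067 mV.
(V_in − V_min)/LSB = (3.2698931 − (-4.97)) × 16384/9.94 = 13581.7312 → nearest code k = 13582.
Reconstructed level: -4.97 + 13582 × 9.94/16384 V = 3.2700561523 V.
e = 3.2698931 − (3.2700561523) = −163 µV.

−163 µV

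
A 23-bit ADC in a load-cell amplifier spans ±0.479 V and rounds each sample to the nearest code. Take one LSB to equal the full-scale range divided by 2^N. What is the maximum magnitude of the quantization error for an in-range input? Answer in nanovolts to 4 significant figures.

57.10 nV

Full-scale range = 0.479 V − (-0.479 V) = 0.958 V.
LSB = 0.958 V / 2^23 = 114.202 nV.
|e|_max = LSB/2 = 57.10 nV.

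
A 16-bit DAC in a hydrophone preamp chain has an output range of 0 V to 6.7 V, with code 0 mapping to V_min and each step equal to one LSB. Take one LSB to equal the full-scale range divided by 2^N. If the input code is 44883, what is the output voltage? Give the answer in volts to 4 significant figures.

4.589 V

Range is 6.7 V. LSB = 6.7 V / 2^16.
V_out = 0 + 44883 × (6.7/65536) V
      = 0 V + 4.58856 V = 4.58856 V.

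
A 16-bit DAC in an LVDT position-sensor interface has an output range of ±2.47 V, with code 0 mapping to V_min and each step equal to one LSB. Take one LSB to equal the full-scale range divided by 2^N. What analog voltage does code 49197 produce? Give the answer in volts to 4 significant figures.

1.238 V

Range = 2.47 − (-2.47) = 4.94 V. LSB = 4.94 V / 2^16.
V_out = -2.47 + 49197 × (4.94/65536) V
      = -2.47 + 3.70839 = 1.23839 V.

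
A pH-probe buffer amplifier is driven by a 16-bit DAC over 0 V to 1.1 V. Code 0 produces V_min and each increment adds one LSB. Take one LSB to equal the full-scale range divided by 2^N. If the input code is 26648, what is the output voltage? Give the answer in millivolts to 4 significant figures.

Span = 1.1 V. LSB = 1.1 V / 2^16.
V_out = V_min + code × LSB = 0 V + 26648 × 1.1 V / 65536
      = 0 + 0.447278 = 0.447278 V.

447.3 mV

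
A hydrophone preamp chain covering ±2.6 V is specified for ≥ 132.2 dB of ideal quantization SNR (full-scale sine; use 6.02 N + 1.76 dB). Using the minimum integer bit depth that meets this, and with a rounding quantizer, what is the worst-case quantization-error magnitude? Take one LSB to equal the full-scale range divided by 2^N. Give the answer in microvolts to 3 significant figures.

Range = 2.6 − (-2.6) = 5.2 V.
Solving 6.02 N ≥ 132.2 − 1.76: N ≥ 21.668. Round up → N = 22.
LSB = 5.2 V / 2^22 = 1.2398 µV.
Max error for round-to-nearest is LSB/2 = 0.620 µV.

0.620 µV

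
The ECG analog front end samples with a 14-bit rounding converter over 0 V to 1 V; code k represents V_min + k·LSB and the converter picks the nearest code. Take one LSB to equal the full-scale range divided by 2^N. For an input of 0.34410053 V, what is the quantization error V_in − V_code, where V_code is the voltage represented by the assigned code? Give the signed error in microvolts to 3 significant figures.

Full-scale range = 1 V. LSB = 1 V / 2^14 ≈ 61.04 µV.
Position in LSBs: (0.34410053 − (0)) × 16384/1 = 5637.7431; rounding gives k = 5638.
V_code = 0 + (5638/16384) × 1 = 0.34411621094 V.
V_in − V_code = 0.34410053 − (0.34411621094) = −15.7 µV.

−15.7 µV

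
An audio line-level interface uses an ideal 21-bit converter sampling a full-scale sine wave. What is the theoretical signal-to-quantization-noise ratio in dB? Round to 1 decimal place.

For an ideal N-bit converter with full-scale sine input, SNR = 6.02 N + 1.76 dB. SNR = 6.02 × 21 + 1.76 = 126.42 + 1.76 = 128.18 dB.

128.2 dB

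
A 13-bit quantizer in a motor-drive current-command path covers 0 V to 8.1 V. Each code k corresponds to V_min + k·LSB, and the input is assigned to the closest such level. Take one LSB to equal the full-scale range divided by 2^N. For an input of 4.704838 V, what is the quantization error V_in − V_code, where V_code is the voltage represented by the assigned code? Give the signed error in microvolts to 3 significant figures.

Span = 8.1 V. LSB = 8.1 V / 2^13 ≈ 0.9888 mV.
(4.704838 − (0)) / LSB = 4.704838 × 8192/8.1 = 4758.2757. Nearest integer: k = 4758.
V_code = 0 + (4758/8192) × 8.1 = 4.704565430 V.
Error = V_in − V_code = 4.704838 − (4.704565430) = +273 µV.

+273 µV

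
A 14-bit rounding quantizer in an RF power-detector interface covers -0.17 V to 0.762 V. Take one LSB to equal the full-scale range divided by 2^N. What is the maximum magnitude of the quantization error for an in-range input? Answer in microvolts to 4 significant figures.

Range = 0.762 − (-0.17) = 0.932 V.
LSB = 0.932 V ÷ 2^14 = 0.932/16384 V = 56.8848 µV.
A rounding quantizer has |error| ≤ LSB/2 = 28.44 µV.

28.44 µV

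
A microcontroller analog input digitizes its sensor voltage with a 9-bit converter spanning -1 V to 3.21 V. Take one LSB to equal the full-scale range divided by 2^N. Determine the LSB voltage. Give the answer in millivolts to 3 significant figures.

8.22 mV

Span: 3.21 V − (-1 V) = 4.21 V.
Number of codes = 2^9 = 512.
LSB = 4.21 V / 2^9 = 8.22 mV.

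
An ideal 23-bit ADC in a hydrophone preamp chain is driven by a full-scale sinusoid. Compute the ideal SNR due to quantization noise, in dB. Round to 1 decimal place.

140.2 dB

For an ideal N-bit converter with full-scale sine input, SNR = 6.02 N + 1.76 dB. SNR = 6.02 × 23 + 1.76 = 138.46 + 1.76 = 140.22 dB.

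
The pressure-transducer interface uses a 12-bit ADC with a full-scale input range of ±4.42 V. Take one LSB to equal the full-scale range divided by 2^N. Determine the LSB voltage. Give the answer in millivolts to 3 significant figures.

Range = 4.42 − (-4.42) = 8.84 V.
There are 2^12 = 4096 steps.
LSB = 8.84 V / 2^12 = 2.16 mV.

2.16 mV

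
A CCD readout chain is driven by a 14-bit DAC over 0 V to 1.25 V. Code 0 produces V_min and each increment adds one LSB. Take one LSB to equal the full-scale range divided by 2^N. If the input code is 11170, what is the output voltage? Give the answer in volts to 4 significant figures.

Full-scale range = 1.25 V. LSB = 1.25 V / 2^14.
V_out = 0 + 11170 × (1.25/16384) V
      = 0 + 0.852203 = 0.852203 V.

0.8522 V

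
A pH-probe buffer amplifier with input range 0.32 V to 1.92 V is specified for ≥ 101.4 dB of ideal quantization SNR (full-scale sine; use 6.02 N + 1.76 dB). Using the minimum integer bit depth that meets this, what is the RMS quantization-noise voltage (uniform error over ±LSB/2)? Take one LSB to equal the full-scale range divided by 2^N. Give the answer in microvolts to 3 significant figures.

3.52 µV

Full-scale range = 1.92 V − (0.32 V) = 1.6 V.
N ≥ (101.4 − 1.76)/6.02 = 16.551 → N_min = 17.
Step size = 1.6/131072 V = 12.207 µV.
σ_q = LSB/√12 = 12.207 µV/3.4641 = 3.52 µV.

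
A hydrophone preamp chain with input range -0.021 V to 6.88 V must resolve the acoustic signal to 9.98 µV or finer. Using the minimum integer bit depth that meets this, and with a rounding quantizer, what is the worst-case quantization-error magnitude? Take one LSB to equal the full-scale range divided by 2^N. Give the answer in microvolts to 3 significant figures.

3.29 µV

Full-scale range = 6.88 V − (-0.021 V) = 6.901 V.
Need 2^N ≥ 6.901 V / 9.98 µV = 691500 → N_min = 20.
One LSB is 6.901 V / 1048576 = 6.5813 µV.
|e|_max = LSB/2 = 3.29 µV.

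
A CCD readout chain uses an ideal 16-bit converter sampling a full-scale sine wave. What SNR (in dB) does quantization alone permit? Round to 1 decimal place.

6.02(16) + 1.76 = 96.32 + 1.76 = 98.08 dB.

98.1 dB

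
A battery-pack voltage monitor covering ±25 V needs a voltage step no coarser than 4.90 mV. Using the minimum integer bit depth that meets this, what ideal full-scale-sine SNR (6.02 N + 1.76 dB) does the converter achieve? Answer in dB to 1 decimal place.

Span: 25 V − (-25 V) = 50 V.
Required number of levels: 50/4.90 mV = 10204; smallest N with 2^N ≥ that is 14.
Ideal SNR at N = 14: 6.02·14 + 1.76 = 86.0 dB.

86.0 dB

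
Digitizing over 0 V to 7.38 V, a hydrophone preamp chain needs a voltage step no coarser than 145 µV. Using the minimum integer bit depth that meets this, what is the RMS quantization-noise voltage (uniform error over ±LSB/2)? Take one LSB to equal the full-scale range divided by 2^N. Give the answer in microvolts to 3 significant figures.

32.5 µV

Span = 7.38 V.
7.38 V / 145 µV = 50900. Since 2^15 = 32768 and 2^16 = 65536, N = 16.
LSB = 7.38 V ÷ 2^16 = 7.38/65536 V = 112.61 µV.
RMS noise = LSB/√12 = 32.5 µV.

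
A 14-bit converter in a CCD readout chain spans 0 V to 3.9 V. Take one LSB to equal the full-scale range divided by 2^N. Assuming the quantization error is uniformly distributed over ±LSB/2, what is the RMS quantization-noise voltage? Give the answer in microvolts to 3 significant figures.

68.7 µV

Range is 3.9 V.
One LSB is 3.9 V / 16384 = 238.04 µV.
RMS of a uniform error over width LSB is LSB/√12 = 68.7 µV.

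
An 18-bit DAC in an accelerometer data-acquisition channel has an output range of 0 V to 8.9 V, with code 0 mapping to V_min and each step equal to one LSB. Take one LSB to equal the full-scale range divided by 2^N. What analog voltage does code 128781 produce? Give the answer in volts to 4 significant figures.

Span = 8.9 V. LSB = 8.9 V / 2^18.
Output = V_min + (128781/262144) × range = 0 + 0.491261 × 8.9 V
      = 0 + 4.37222 = 4.37222 V.

4.372 V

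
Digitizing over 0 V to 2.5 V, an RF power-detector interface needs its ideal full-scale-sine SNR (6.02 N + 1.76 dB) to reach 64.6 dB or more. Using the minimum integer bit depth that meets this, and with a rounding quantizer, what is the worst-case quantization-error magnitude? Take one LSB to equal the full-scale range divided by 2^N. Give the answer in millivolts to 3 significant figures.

V_FS = 2.5 V.
6.02 N + 1.76 ≥ 64.6 gives N ≥ 10.439, so the minimum integer is 11.
One LSB is 2.5 V / 2048 = 1.2207 mV.
Half an LSB is 0.610 mV.

0.610 mV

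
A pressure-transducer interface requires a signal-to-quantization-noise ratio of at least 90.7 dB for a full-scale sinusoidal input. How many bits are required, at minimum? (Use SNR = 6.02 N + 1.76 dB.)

Required N = ⌈(90.7 − 1.76)/6.02⌉ = ⌈14.774⌉ = 15.

15 bits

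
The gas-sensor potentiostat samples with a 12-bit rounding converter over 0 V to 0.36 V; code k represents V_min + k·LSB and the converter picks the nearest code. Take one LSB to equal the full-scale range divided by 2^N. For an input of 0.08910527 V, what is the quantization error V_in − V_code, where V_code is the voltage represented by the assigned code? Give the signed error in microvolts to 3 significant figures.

V_FS = 0.36 V. LSB = 0.36 V / 2^12 ≈ 87.89 µV.
Position in LSBs: (0.08910527 − (0)) × 4096/0.36 = 1013.8200; rounding gives k = 1014.
V_code = V_min + k × range/2^12 = 0 + 1014 × 0.36/4096 = 0.08912109375 V.
Error = V_in − V_code = 0.08910527 − (0.08912109375) = −15.8 µV.

−15.8 µV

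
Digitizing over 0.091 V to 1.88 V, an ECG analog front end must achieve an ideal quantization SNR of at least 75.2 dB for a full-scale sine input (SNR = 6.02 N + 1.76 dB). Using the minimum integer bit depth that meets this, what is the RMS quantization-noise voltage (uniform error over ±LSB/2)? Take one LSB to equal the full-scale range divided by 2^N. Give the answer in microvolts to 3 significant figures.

Span: 1.88 V − (0.091 V) = 1.789 V.
Solving 6.02 N ≥ 75.2 − 1.76: N ≥ 12.199. Round up → N = 13.
One LSB is 1.789 V / 8192 = 218.38 µV.
V_rms = LSB/√12 = 63.0 µV.

63.0 µV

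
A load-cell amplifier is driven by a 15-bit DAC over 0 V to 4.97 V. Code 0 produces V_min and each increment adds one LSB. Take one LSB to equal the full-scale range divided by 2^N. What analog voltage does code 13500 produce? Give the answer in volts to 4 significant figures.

2.048 V

Range is 4.97 V. LSB = 4.97 V / 2^15.
V_out = V_min + code × LSB = 0 V + 13500 × 4.97 V / 32768
      = 0 + 2.04758 = 2.04758 V.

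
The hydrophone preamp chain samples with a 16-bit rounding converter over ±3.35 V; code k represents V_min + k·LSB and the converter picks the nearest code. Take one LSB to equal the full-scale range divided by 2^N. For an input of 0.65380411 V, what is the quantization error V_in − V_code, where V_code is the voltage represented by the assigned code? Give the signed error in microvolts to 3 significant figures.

+18.4 µV

Range = 3.35 − (-3.35) = 6.7 V. LSB = 6.7 V / 2^16 ≈ 102.2 µV.
(V_in − V_min)/LSB = (0.65380411 − (-3.35)) × 65536/6.7 = 39163.1800 → nearest code k = 39163.
V_code = V_min + k × range/2^16 = -3.35 + 39163 × 6.7/65536 = 0.65378570557 V.
V_in − V_code = 0.65380411 − (0.65378570557) = +18.4 µV.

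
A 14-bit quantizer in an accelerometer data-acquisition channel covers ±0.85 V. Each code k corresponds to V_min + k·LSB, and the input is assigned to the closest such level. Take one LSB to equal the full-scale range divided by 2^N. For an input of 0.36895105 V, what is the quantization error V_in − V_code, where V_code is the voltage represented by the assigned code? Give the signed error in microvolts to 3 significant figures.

−18.7 µV

The full-scale span is 0.85 − (-0.85) = 1.7 V. LSB = 1.7 V / 2^14 ≈ 103.8 µV.
(0.36895105 − (-0.85)) / LSB = 1.21895105 × 16384/1.7 = 11747.8200. Nearest integer: k = 11748.
V_code = -0.85 + (11748/16384) × 1.7 = 0.36896972656 V.
e = 0.36895105 − (0.36896972656) = −18.7 µV.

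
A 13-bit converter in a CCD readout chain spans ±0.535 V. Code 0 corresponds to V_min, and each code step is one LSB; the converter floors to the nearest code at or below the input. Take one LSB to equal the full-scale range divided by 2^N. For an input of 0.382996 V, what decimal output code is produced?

7028

Span: 0.535 V − (-0.535 V) = 1.07 V. LSB = 1.07 V / 2^13 ≈ 130.6 µV.
V_in − V_min = 0.382996 − (-0.535) = 0.917996 V.
Divide by LSB: 0.917996 × 8192/1.07 = 7028.2460.
Truncating gives code 7028.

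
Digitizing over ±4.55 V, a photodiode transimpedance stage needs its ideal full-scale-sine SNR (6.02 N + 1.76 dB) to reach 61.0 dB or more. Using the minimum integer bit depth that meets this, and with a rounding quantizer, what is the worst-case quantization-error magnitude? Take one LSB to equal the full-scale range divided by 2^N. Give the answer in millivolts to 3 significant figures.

Range = 4.55 − (-4.55) = 9.1 V.
6.02 N + 1.76 ≥ 61.0 gives N ≥ 9.841, so the minimum integer is 10.
One LSB is 9.1 V / 1024 = 8.8867 mV.
Max error for round-to-nearest is LSB/2 = 4.44 mV.

4.44 mV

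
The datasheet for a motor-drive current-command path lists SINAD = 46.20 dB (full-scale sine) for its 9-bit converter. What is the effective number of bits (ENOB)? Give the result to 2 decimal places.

7.38 bits

ENOB = (SINAD − 1.76) / 6.02 = (46.20 − 1.76) / 6.02 = 44.44 / 6.02 = 7.3821.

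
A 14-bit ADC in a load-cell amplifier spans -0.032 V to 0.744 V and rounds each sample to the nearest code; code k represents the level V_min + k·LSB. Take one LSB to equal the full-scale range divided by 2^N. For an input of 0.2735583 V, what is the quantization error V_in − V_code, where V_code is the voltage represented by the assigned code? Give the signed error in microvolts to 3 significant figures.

+17.8 µV

Full-scale range = 0.744 V − (-0.032 V) = 0.776 V. LSB = 0.776 V / 2^14 ≈ 47.36 µV.
(0.2735583 − (-0.032)) / LSB = 0.3055583 × 16384/0.776 = 6451.3752. Nearest integer: k = 6451.
Reconstructed level: -0.032 + 6451 × 0.776/16384 V = 0.27354052734 V.
V_in − V_code = 0.2735583 − (0.27354052734) = +17.8 µV.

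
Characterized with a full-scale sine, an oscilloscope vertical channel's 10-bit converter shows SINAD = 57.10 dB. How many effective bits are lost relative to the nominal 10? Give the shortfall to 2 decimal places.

Effective bits = (57.10 − 1.76)/6.02 = 9.1927.
Shortfall = 10 − 9.1927 = 0.8073 bits.

0.81 bits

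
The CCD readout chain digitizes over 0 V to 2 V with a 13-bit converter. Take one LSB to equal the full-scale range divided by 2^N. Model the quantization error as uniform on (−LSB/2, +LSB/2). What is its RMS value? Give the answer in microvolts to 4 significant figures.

70.48 µV

Range is 2 V.
LSB = 2 V ÷ 2^13 = 2/8192 V = 244.141 µV.
RMS of a uniform error over width LSB is LSB/√12 = 70.48 µV.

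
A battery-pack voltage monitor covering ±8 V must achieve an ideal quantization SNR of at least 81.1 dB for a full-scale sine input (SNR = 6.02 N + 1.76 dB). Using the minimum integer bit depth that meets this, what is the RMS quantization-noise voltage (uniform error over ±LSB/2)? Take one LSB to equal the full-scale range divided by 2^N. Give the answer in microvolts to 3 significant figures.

Range = 8 − (-8) = 16 V.
6.02 N + 1.76 ≥ 81.1 gives N ≥ 13.179, so the minimum integer is 14.
One LSB is 16 V / 16384 = 0.97656 mV.
σ_q = LSB/√12 = 0.97656 mV/3.4641 = 282 µV.

282 µV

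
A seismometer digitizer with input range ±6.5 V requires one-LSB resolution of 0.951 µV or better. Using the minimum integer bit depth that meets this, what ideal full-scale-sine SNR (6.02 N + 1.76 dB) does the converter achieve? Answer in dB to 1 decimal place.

Full-scale range = 6.5 V − (-6.5 V) = 13 V.
Need 2^N ≥ 13 V / 0.951 µV = 1.367e7 → N_min = 24.
SNR = 6.02 × 24 + 1.76 = 146.24 dB.

146.2 dB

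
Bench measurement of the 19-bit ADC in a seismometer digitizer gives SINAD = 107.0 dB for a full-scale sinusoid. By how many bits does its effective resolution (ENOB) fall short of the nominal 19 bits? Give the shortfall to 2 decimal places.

1.52 bits

Effective bits = (107.0 − 1.76)/6.02 = 17.4817.
Lost resolution: 19 − 17.4817 = 1.5183 bits.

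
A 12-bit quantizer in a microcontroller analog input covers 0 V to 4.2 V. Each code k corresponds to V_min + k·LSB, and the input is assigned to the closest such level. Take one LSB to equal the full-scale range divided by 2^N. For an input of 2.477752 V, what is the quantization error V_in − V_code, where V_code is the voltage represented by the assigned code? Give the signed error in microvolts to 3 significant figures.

V_FS = 4.2 V. LSB = 4.2 V / 2^12 ≈ 1.025 mV.
(V_in − V_min)/LSB = (2.477752 − (0)) × 4096/4.2 = 2416.3981 → nearest code k = 2416.
V_code = 0 + (2416/4096) × 4.2 = 2.477343750 V.
e = 2.477752 − (2.477343750) = +408 µV.

+408 µV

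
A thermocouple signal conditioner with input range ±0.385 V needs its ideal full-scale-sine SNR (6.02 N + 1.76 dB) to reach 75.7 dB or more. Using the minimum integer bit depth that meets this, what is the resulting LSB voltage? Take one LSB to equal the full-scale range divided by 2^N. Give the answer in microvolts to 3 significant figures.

Range = 0.385 − (-0.385) = 0.77 V.
N ≥ (75.7 − 1.76)/6.02 = 12.282 → N_min = 13.
One LSB is 0.77 V / 8192 = 94.0 µV.

94.0 µV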